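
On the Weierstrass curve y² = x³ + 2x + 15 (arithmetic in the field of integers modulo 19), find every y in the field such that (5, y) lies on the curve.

x³ + 2x + 15 = 150 ≡ 17 (mod 19).
Square roots of 17 mod 19: 6 and 13 (since 6² = 36 ≡ 17).

6, 13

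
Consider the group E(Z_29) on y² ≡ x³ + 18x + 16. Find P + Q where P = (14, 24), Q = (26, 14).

(5, 12)

(14, 24) + (26, 14). λ = (14 - 24)/(26 - 14) ≡ 19/12 mod 29. 12⁻¹ ≡ 17 (mod 29), so λ ≡ 4.
  x = λ² - 14 - 26 = 16 - 40 ≡ 5; y = λ·(14 - 5) - 24 ≡ 12. → (5, 12)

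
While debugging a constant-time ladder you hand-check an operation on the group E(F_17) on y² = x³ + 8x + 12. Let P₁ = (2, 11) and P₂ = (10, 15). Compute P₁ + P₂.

(1, 15)

(2, 11) + (10, 15). λ = (15 - 11)/(10 - 2) ≡ 4/8 mod 17. 8⁻¹ ≡ 15 (mod 17), so λ ≡ 9.
  x = λ² - 2 - 10 = 81 - 12 ≡ 1; y = λ·(2 - 1) - 11 ≡ 15. → (1, 15)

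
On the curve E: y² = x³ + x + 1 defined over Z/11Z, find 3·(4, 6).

(1, 5)

Write P = (4, 6).
Repeated addition: build up to 3P.
2P: tangent at (4, 6): λ = (3·4² + 1)/(2·6) ≡ 5/1. 1⁻¹ ≡ 1 (mod 11), so λ ≡ 5·1 ≡ 5.
  x = λ² - 4 - 4 = 25 - 8 ≡ 6; y = λ·(4 - 6) - 6 ≡ 6. → (6, 6)
3P: (6, 6) + (4, 6). λ = (6 - 6)/(4 - 6) ≡ 0/9 mod 11. 9⁻¹ ≡ 5 (mod 11), so λ ≡ 0.
  x = λ² - 6 - 4 = 0 - 10 ≡ 1; y = λ·(6 - 1) - 6 ≡ 5. → (1, 5)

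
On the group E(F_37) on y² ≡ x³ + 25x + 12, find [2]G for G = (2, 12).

tangent at (2, 12): λ = (3·2² + 25)/(2·12) ≡ 0/24. 24⁻¹ ≡ 17 (mod 37), so λ ≡ 0·17 ≡ 0.
  x = λ² - 2 - 2 = 0 - 4 ≡ 33; y = λ·(2 - 33) - 12 ≡ 25. → (33, 25)

(33, 25)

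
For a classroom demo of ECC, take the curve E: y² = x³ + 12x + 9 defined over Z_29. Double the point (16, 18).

tangent at (16, 18): λ = (3·16² + 12)/(2·18) ≡ 26/7. 7⁻¹ ≡ 25 (mod 29), so λ ≡ 26·25 ≡ 12.
  x = λ² - 16 - 16 = 144 - 32 ≡ 25; y = λ·(16 - 25) - 18 ≡ 19. → (25, 19)

(25, 19)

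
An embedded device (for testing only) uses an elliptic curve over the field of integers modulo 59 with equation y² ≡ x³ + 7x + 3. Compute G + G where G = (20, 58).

(39, 51)

tangent at (20, 58): λ = (3·20² + 7)/(2·58) ≡ 27/57. 57⁻¹ ≡ 29 (mod 59), so λ ≡ 27·29 ≡ 16.
  x = λ² - 20 - 20 = 256 - 40 ≡ 39; y = λ·(20 - 39) - 58 ≡ 51. → (39, 51)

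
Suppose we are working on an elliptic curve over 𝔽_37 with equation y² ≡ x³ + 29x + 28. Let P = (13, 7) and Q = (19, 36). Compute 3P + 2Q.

(6, 23)

First 3P:
Repeated addition: build up to 3P.
2P: tangent at (13, 7): λ = (3·13² + 29)/(2·7) ≡ 18/14. 14⁻¹ ≡ 8 (mod 37) since 14·8 = 112 ≡ 1, so λ ≡ 18·8 ≡ 33.
  x = λ² - 13 - 13 = 1089 - 26 ≡ 27; y = λ·(13 - 27) - 7 ≡ 12. → (27, 12)
3P: (27, 12) + (13, 7). λ = (7 - 12)/(13 - 27) ≡ 32/23 mod 37. 23⁻¹ ≡ 29 (mod 37) since 23·29 = 667 ≡ 1, so λ ≡ 3.
  x = λ² - 27 - 13 = 9 - 40 ≡ 6; y = λ·(27 - 6) - 12 ≡ 14. → (6, 14)
3P = (6, 14).
Next 2Q:
Repeated addition: build up to 2Q.
2Q: tangent at (19, 36): λ = (3·19² + 29)/(2·36) ≡ 2/35. 35⁻¹ ≡ 18 (mod 37), so λ ≡ 2·18 ≡ 36.
  x = λ² - 19 - 19 = 1296 - 38 ≡ 0; y = λ·(19 - 0) - 36 ≡ 19. → (0, 19)
2Q = (0, 19).
Finally 3P + 2Q:
(6, 14) + (0, 19). λ = (19 - 14)/(0 - 6) ≡ 5/31 mod 37. 31⁻¹ ≡ 6 (mod 37), so λ ≡ 30.
  x = λ² - 6 - 0 = 900 - 6 ≡ 6; y = λ·(6 - 6) - 14 ≡ 23. → (6, 23)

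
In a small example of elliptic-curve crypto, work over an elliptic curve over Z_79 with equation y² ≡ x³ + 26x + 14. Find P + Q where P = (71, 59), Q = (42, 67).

(71, 59) + (42, 67). λ = (67 - 59)/(42 - 71) ≡ 8/50 mod 79. 50⁻¹ ≡ 49 (mod 79) since 50·49 = 2450 ≡ 1, so λ ≡ 76.
  x = λ² - 71 - 42 = 5776 - 113 ≡ 54; y = λ·(71 - 54) - 59 ≡ 48. → (54, 48)

(54, 48)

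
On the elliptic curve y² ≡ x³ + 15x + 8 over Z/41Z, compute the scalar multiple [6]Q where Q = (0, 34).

(14, 16)

Repeated addition: build up to 6Q.
2Q: tangent at (0, 34): λ = (3·0² + 15)/(2·34) ≡ 15/27. 27⁻¹ ≡ 38 (mod 41) since 27·38 = 1026 ≡ 1, so λ ≡ 15·38 ≡ 37.
  x = λ² - 0 - 0 = 1369 - 0 ≡ 16; y = λ·(0 - 16) - 34 ≡ 30. → (16, 30)
3Q: (16, 30) + (0, 34). λ = (34 - 30)/(0 - 16) ≡ 4/25 mod 41. 25⁻¹ ≡ 23 (mod 41) since 25·23 = 575 ≡ 1, so λ ≡ 10.
  x = λ² - 16 - 0 = 100 - 16 ≡ 2; y = λ·(16 - 2) - 30 ≡ 28. → (2, 28)
4Q: (2, 28) + (0, 34). λ = (34 - 28)/(0 - 2) ≡ 6/39 mod 41. 39⁻¹ ≡ 20 (mod 41), so λ ≡ 38.
  x = λ² - 2 - 0 = 1444 - 2 ≡ 7; y = λ·(2 - 7) - 28 ≡ 28. → (7, 28)
5Q: (7, 28) + (0, 34). λ = (34 - 28)/(0 - 7) ≡ 6/34 mod 41. 34⁻¹ ≡ 35 (mod 41), so λ ≡ 5.
  x = λ² - 7 - 0 = 25 - 7 ≡ 18; y = λ·(7 - 18) - 28 ≡ 40. → (18, 40)
6Q: (18, 40) + (0, 34). λ = (34 - 40)/(0 - 18) ≡ 35/23 mod 41. 23⁻¹ ≡ 25 (mod 41), so λ ≡ 14.
  x = λ² - 18 - 0 = 196 - 18 ≡ 14; y = λ·(18 - 14) - 40 ≡ 16. → (14, 16)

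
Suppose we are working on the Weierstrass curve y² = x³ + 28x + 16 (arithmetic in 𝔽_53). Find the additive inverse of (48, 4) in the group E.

(48, 49)

-(48, 4) = (48, -4 mod 53) = (48, 49).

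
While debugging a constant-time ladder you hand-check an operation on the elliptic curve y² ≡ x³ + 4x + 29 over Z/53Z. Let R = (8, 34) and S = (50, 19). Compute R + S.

(10, 50)

(8, 34) + (50, 19). λ = (19 - 34)/(50 - 8) ≡ 38/42 mod 53. 42⁻¹ ≡ 24 (mod 53), so λ ≡ 11.
  x = λ² - 8 - 50 = 121 - 58 ≡ 10; y = λ·(8 - 10) - 34 ≡ 50. → (10, 50)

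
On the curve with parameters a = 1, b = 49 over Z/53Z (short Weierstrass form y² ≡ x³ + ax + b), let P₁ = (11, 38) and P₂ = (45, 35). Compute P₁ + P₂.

(11, 38) + (45, 35). λ = (35 - 38)/(45 - 11) ≡ 50/34 mod 53. 34⁻¹ ≡ 39 (mod 53), so λ ≡ 42.
  x = λ² - 11 - 45 = 1764 - 56 ≡ 12; y = λ·(11 - 12) - 38 ≡ 26. → (12, 26)

(12, 26)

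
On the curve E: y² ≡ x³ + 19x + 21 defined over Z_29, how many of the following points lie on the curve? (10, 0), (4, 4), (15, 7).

(10, 0): 0² ≡ 0, rhs ≡ 22 → off.
(4, 4): 4² ≡ 16, rhs ≡ 16 → on.
(15, 7): 7² ≡ 20, rhs ≡ 27 → off.

1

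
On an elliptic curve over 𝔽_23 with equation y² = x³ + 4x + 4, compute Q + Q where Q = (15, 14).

tangent at (15, 14): λ = (3·15² + 4)/(2·14) ≡ 12/5. 5⁻¹ ≡ 14 (mod 23), so λ ≡ 12·14 ≡ 7.
  x = λ² - 15 - 15 = 49 - 30 ≡ 19; y = λ·(15 - 19) - 14 ≡ 4. → (19, 4)

(19, 4)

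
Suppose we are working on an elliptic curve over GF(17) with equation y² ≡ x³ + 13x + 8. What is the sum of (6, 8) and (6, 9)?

O

The two points share x = 6 and their y-coordinates satisfy 8 + 9 ≡ 0 (mod 17), so they are inverses. Their sum is O.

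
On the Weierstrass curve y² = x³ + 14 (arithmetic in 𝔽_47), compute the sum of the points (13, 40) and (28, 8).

(13, 40) + (28, 8). λ = (8 - 40)/(28 - 13) ≡ 15/15 mod 47. 15⁻¹ ≡ 22 (mod 47), so λ ≡ 1.
  x = λ² - 13 - 28 = 1 - 41 ≡ 7; y = λ·(13 - 7) - 40 ≡ 13. → (7, 13)

(7, 13)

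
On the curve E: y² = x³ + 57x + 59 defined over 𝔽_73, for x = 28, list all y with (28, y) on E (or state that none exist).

x³ + 57x + 59 = 23607 ≡ 28 (mod 73).
28 is a non-residue mod 73; no y exists.

none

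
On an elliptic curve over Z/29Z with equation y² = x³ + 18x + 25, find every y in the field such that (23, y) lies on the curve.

x³ + 18x + 25 = 12606 ≡ 20 (mod 29).
Square roots of 20 mod 29: 7 and 22 (since 7² = 49 ≡ 20).

7, 22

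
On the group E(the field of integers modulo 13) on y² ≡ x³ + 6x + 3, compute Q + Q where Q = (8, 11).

tangent at (8, 11): λ = (3·8² + 6)/(2·11) ≡ 3/9. 9⁻¹ ≡ 3 (mod 13), so λ ≡ 3·3 ≡ 9.
  x = λ² - 8 - 8 = 81 - 16 ≡ 0; y = λ·(8 - 0) - 11 ≡ 9. → (0, 9)

(0, 9)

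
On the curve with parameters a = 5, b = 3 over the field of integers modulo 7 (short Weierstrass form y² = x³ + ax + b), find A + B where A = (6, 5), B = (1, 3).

(1, 4)

(6, 5) + (1, 3). λ = (3 - 5)/(1 - 6) ≡ 5/2 mod 7. 2⁻¹ ≡ 4 (mod 7) since 2·4 = 8 ≡ 1, so λ ≡ 6.
  x = λ² - 6 - 1 = 36 - 7 ≡ 1; y = λ·(6 - 1) - 5 ≡ 4. → (1, 4)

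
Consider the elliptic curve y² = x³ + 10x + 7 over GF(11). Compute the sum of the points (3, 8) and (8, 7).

(4, 1)

(3, 8) + (8, 7). λ = (7 - 8)/(8 - 3) ≡ 10/5 mod 11. 5⁻¹ ≡ 9 (mod 11), so λ ≡ 2.
  x = λ² - 3 - 8 = 4 - 11 ≡ 4; y = λ·(3 - 4) - 8 ≡ 1. → (4, 1)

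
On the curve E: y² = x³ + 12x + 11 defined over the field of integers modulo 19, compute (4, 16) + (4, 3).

The two points share x = 4 and their y-coordinates satisfy 16 + 3 ≡ 0 (mod 19), so they are inverses. Their sum is the point at infinity.

O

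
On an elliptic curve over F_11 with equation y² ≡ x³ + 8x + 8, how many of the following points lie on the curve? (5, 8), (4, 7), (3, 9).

2

(5, 8): 8² ≡ 9, rhs ≡ 8 → off.
(4, 7): 7² ≡ 5, rhs ≡ 5 → on.
(3, 9): 9² ≡ 4, rhs ≡ 4 → on.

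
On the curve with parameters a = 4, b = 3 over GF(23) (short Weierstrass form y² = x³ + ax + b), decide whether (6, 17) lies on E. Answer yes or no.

yes

y² = 17² ≡ 13; x³ + 4x + 3 = 243 ≡ 13 (mod 23). 13 = 13.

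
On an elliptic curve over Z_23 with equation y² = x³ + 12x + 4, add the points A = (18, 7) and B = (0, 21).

(11, 8)

(18, 7) + (0, 21). λ = (21 - 7)/(0 - 18) ≡ 14/5 mod 23. 5⁻¹ ≡ 14 (mod 23) since 5·14 = 70 ≡ 1, so λ ≡ 12.
  x = λ² - 18 - 0 = 144 - 18 ≡ 11; y = λ·(18 - 11) - 7 ≡ 8. → (11, 8)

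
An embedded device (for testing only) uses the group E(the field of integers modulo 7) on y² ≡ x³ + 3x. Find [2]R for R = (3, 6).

(2, 0)

tangent at (3, 6): λ = (3·3² + 3)/(2·6) ≡ 2/5. 5⁻¹ ≡ 3 (mod 7) since 5·3 = 15 ≡ 1, so λ ≡ 2·3 ≡ 6.
  x = λ² - 3 - 3 = 36 - 6 ≡ 2; y = λ·(3 - 2) - 6 ≡ 0. → (2, 0)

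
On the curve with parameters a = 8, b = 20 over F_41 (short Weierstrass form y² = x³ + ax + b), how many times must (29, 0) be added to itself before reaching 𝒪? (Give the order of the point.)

2P: (29, 0) + (29, 0): same x and y₁ ≡ -y₂, so the sum is 𝒪.
2P = 𝒪, so the order is 2.

2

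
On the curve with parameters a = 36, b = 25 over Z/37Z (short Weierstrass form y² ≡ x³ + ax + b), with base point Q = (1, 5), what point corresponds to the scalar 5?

(1, 32)

Repeated addition: build up to 5Q.
2Q: tangent at (1, 5): λ = (3·1² + 36)/(2·5) ≡ 2/10. 10⁻¹ ≡ 26 (mod 37), so λ ≡ 2·26 ≡ 15.
  x = λ² - 1 - 1 = 225 - 2 ≡ 1; y = λ·(1 - 1) - 5 ≡ 32. → (1, 32)
3Q: (1, 32) + (1, 5): same x and y₁ ≡ -y₂, so the sum is 𝒪.
4Q: 𝒪 + (1, 5) = (1, 5) (identity).
5Q: tangent at (1, 5): λ = (3·1² + 36)/(2·5) ≡ 2/10. 10⁻¹ ≡ 26 (mod 37) since 10·26 = 260 ≡ 1, so λ ≡ 2·26 ≡ 15.
  x = λ² - 1 - 1 = 225 - 2 ≡ 1; y = λ·(1 - 1) - 5 ≡ 32. → (1, 32)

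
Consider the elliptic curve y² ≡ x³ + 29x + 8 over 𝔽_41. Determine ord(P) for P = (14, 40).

3

2P: tangent at (14, 40): λ = (3·14² + 29)/(2·40) ≡ 2/39. 39⁻¹ ≡ 20 (mod 41), so λ ≡ 2·20 ≡ 40.
  x = λ² - 14 - 14 = 1600 - 28 ≡ 14; y = λ·(14 - 14) - 40 ≡ 1. → (14, 1)
3P: (14, 1) + (14, 40): same x and y₁ ≡ -y₂, so the sum is O.
3P = O, so the order is 3.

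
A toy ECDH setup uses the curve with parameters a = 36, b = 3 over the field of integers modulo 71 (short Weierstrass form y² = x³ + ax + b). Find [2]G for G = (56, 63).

(68, 62)

tangent at (56, 63): λ = (3·56² + 36)/(2·63) ≡ 1/55. 55⁻¹ ≡ 31 (mod 71), so λ ≡ 1·31 ≡ 31.
  x = λ² - 56 - 56 = 961 - 112 ≡ 68; y = λ·(56 - 68) - 63 ≡ 62. → (68, 62)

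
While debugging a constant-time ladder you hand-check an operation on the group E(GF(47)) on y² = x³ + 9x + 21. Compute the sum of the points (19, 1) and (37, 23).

(19, 1) + (37, 23). λ = (23 - 1)/(37 - 19) ≡ 22/18 mod 47. 18⁻¹ ≡ 34 (mod 47), so λ ≡ 43.
  x = λ² - 19 - 37 = 1849 - 56 ≡ 7; y = λ·(19 - 7) - 1 ≡ 45. → (7, 45)

(7, 45)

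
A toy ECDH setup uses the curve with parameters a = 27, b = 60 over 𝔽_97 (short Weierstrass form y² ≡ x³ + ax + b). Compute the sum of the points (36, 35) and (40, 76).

(23, 74)

(36, 35) + (40, 76). λ = (76 - 35)/(40 - 36) ≡ 41/4 mod 97. 4⁻¹ ≡ 73 (mod 97), so λ ≡ 83.
  x = λ² - 36 - 40 = 6889 - 76 ≡ 23; y = λ·(36 - 23) - 35 ≡ 74. → (23, 74)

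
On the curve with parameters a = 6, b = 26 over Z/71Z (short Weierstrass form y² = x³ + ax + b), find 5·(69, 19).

Write P = (69, 19).
Double-and-add on 5 = (101)₂. Start with P = (69, 19) for the leading 1-bit.
double: tangent at (69, 19): λ = (3·69² + 6)/(2·19) ≡ 18/38. 38⁻¹ ≡ 43 (mod 71), so λ ≡ 18·43 ≡ 64.
  x = λ² - 69 - 69 = 4096 - 138 ≡ 53; y = λ·(69 - 53) - 19 ≡ 11. → (53, 11)
double: tangent at (53, 11): λ = (3·53² + 6)/(2·11) ≡ 55/22. 22⁻¹ ≡ 42 (mod 71), so λ ≡ 55·42 ≡ 38.
  x = λ² - 53 - 53 = 1444 - 106 ≡ 60; y = λ·(53 - 60) - 11 ≡ 7. → (60, 7)
add P: (60, 7) + (69, 19). λ = (19 - 7)/(69 - 60) ≡ 12/9 mod 71. 9⁻¹ ≡ 8 (mod 71), so λ ≡ 25.
  x = λ² - 60 - 69 = 625 - 129 ≡ 70; y = λ·(60 - 70) - 7 ≡ 27. → (70, 27)

(70, 27)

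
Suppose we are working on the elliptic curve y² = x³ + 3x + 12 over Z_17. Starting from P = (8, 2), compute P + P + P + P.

(16, 12)

Repeated addition: build up to 4P.
2P: tangent at (8, 2): λ = (3·8² + 3)/(2·2) ≡ 8/4. 4⁻¹ ≡ 13 (mod 17), so λ ≡ 8·13 ≡ 2.
  x = λ² - 8 - 8 = 4 - 16 ≡ 5; y = λ·(8 - 5) - 2 ≡ 4. → (5, 4)
3P: (5, 4) + (8, 2). λ = (2 - 4)/(8 - 5) ≡ 15/3 mod 17. 3⁻¹ ≡ 6 (mod 17) since 3·6 = 18 ≡ 1, so λ ≡ 5.
  x = λ² - 5 - 8 = 25 - 13 ≡ 12; y = λ·(5 - 12) - 4 ≡ 12. → (12, 12)
4P: (12, 12) + (8, 2). λ = (2 - 12)/(8 - 12) ≡ 7/13 mod 17. 13⁻¹ ≡ 4 (mod 17), so λ ≡ 11.
  x = λ² - 12 - 8 = 121 - 20 ≡ 16; y = λ·(12 - 16) - 12 ≡ 12. → (16, 12)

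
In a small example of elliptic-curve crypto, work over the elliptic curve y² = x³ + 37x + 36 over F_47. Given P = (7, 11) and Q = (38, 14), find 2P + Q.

First 2P:
Repeated addition: build up to 2P.
2P: tangent at (7, 11): λ = (3·7² + 37)/(2·11) ≡ 43/22. 22⁻¹ ≡ 15 (mod 47), so λ ≡ 43·15 ≡ 34.
  x = λ² - 7 - 7 = 1156 - 14 ≡ 14; y = λ·(7 - 14) - 11 ≡ 33. → (14, 33)
2P = (14, 33).
Finally 2P + Q:
(14, 33) + (38, 14). λ = (14 - 33)/(38 - 14) ≡ 28/24 mod 47. 24⁻¹ ≡ 2 (mod 47), so λ ≡ 9.
  x = λ² - 14 - 38 = 81 - 52 ≡ 29; y = λ·(14 - 29) - 33 ≡ 20. → (29, 20)

(29, 20)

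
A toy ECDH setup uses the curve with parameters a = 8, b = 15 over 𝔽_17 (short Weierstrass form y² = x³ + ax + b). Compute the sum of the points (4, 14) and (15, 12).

(0, 10)

(4, 14) + (15, 12). λ = (12 - 14)/(15 - 4) ≡ 15/11 mod 17. 11⁻¹ ≡ 14 (mod 17), so λ ≡ 6.
  x = λ² - 4 - 15 = 36 - 19 ≡ 0; y = λ·(4 - 0) - 14 ≡ 10. → (0, 10)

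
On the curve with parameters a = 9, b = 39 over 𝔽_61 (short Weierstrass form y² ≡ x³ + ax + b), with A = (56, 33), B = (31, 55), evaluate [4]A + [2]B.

First 4A:
Double-and-add on 4 = (100)₂. Start with A = (56, 33) for the leading 1-bit.
double: tangent at (56, 33): λ = (3·56² + 9)/(2·33) ≡ 23/5. 5⁻¹ ≡ 49 (mod 61), so λ ≡ 23·49 ≡ 29.
  x = λ² - 56 - 56 = 841 - 112 ≡ 58; y = λ·(56 - 58) - 33 ≡ 31. → (58, 31)
double: tangent at (58, 31): λ = (3·58² + 9)/(2·31) ≡ 36/1. 1⁻¹ ≡ 1 (mod 61) since 1·1 = 1 ≡ 1, so λ ≡ 36·1 ≡ 36.
  x = λ² - 58 - 58 = 1296 - 116 ≡ 21; y = λ·(58 - 21) - 31 ≡ 20. → (21, 20)
4A = (21, 20).
Next 2B:
Repeated addition: build up to 2B.
2B: tangent at (31, 55): λ = (3·31² + 9)/(2·55) ≡ 25/49. 49⁻¹ ≡ 5 (mod 61), so λ ≡ 25·5 ≡ 3.
  x = λ² - 31 - 31 = 9 - 62 ≡ 8; y = λ·(31 - 8) - 55 ≡ 14. → (8, 14)
2B = (8, 14).
Finally 4A + 2B:
(21, 20) + (8, 14). λ = (14 - 20)/(8 - 21) ≡ 55/48 mod 61. 48⁻¹ ≡ 14 (mod 61) since 48·14 = 672 ≡ 1, so λ ≡ 38.
  x = λ² - 21 - 8 = 1444 - 29 ≡ 12; y = λ·(21 - 12) - 20 ≡ 17. → (12, 17)

(12, 17)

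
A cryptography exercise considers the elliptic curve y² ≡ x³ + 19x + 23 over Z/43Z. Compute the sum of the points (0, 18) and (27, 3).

(11, 12)

(0, 18) + (27, 3). λ = (3 - 18)/(27 - 0) ≡ 28/27 mod 43. 27⁻¹ ≡ 8 (mod 43), so λ ≡ 9.
  x = λ² - 0 - 27 = 81 - 27 ≡ 11; y = λ·(0 - 11) - 18 ≡ 12. → (11, 12)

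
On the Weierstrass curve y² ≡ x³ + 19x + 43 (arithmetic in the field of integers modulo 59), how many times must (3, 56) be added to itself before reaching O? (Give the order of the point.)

2P: tangent at (3, 56): λ = (3·3² + 19)/(2·56) ≡ 46/53. 53⁻¹ ≡ 49 (mod 59) since 53·49 = 2597 ≡ 1, so λ ≡ 46·49 ≡ 12.
  x = λ² - 3 - 3 = 144 - 6 ≡ 20; y = λ·(3 - 20) - 56 ≡ 35. → (20, 35)
3P: (20, 35) + (3, 56). λ = (56 - 35)/(3 - 20) ≡ 21/42 mod 59. 42⁻¹ ≡ 52 (mod 59) since 42·52 = 2184 ≡ 1, so λ ≡ 30.
  x = λ² - 20 - 3 = 900 - 23 ≡ 51; y = λ·(20 - 51) - 35 ≡ 38. → (51, 38)
4P: (51, 38) + (3, 56). λ = (56 - 38)/(3 - 51) ≡ 18/11 mod 59. 11⁻¹ ≡ 43 (mod 59), so λ ≡ 7.
  x = λ² - 51 - 3 = 49 - 54 ≡ 54; y = λ·(51 - 54) - 38 ≡ 0. → (54, 0)
5P: (54, 0) + (3, 56). λ = (56 - 0)/(3 - 54) ≡ 56/8 mod 59. 8⁻¹ ≡ 37 (mod 59) since 8·37 = 296 ≡ 1, so λ ≡ 7.
  x = λ² - 54 - 3 = 49 - 57 ≡ 51; y = λ·(54 - 51) - 0 ≡ 21. → (51, 21)
6P: (51, 21) + (3, 56). λ = (56 - 21)/(3 - 51) ≡ 35/11 mod 59. 11⁻¹ ≡ 43 (mod 59) since 11·43 = 473 ≡ 1, so λ ≡ 30.
  x = λ² - 51 - 3 = 900 - 54 ≡ 20; y = λ·(51 - 20) - 21 ≡ 24. → (20, 24)
7P: (20, 24) + (3, 56). λ = (56 - 24)/(3 - 20) ≡ 32/42 mod 59. 42⁻¹ ≡ 52 (mod 59) since 42·52 = 2184 ≡ 1, so λ ≡ 12.
  x = λ² - 20 - 3 = 144 - 23 ≡ 3; y = λ·(20 - 3) - 24 ≡ 3. → (3, 3)
8P: (3, 3) + (3, 56): same x and y₁ ≡ -y₂, so the sum is O.
8P = O, so the order is 8.

8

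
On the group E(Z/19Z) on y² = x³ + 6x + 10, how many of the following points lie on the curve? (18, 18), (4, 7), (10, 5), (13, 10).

2

(18, 18): 18² ≡ 1, rhs ≡ 3 → off.
(4, 7): 7² ≡ 11, rhs ≡ 3 → off.
(10, 5): 5² ≡ 6, rhs ≡ 6 → on.
(13, 10): 10² ≡ 5, rhs ≡ 5 → on.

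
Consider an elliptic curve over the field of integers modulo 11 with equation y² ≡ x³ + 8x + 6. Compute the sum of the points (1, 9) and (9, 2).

(1, 9) + (9, 2). λ = (2 - 9)/(9 - 1) ≡ 4/8 mod 11. 8⁻¹ ≡ 7 (mod 11), so λ ≡ 6.
  x = λ² - 1 - 9 = 36 - 10 ≡ 4; y = λ·(1 - 4) - 9 ≡ 6. → (4, 6)

(4, 6)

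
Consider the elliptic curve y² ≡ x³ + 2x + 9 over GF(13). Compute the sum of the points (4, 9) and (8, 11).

(4, 9) + (8, 11). λ = (11 - 9)/(8 - 4) ≡ 2/4 mod 13. 4⁻¹ ≡ 10 (mod 13) since 4·10 = 40 ≡ 1, so λ ≡ 7.
  x = λ² - 4 - 8 = 49 - 12 ≡ 11; y = λ·(4 - 11) - 9 ≡ 7. → (11, 7)

(11, 7)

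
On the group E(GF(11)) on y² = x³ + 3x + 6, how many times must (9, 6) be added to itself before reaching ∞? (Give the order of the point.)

3

2P: tangent at (9, 6): λ = (3·9² + 3)/(2·6) ≡ 4/1. 1⁻¹ ≡ 1 (mod 11), so λ ≡ 4·1 ≡ 4.
  x = λ² - 9 - 9 = 16 - 18 ≡ 9; y = λ·(9 - 9) - 6 ≡ 5. → (9, 5)
3P: (9, 5) + (9, 6): same x and y₁ ≡ -y₂, so the sum is ∞.
3P = ∞, so the order is 3.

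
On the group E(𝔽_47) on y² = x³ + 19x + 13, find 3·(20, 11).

(22, 9)

Write P = (20, 11).
Repeated addition: build up to 3P.
2P: tangent at (20, 11): λ = (3·20² + 19)/(2·11) ≡ 44/22. 22⁻¹ ≡ 15 (mod 47) since 22·15 = 330 ≡ 1, so λ ≡ 44·15 ≡ 2.
  x = λ² - 20 - 20 = 4 - 40 ≡ 11; y = λ·(20 - 11) - 11 ≡ 7. → (11, 7)
3P: (11, 7) + (20, 11). λ = (11 - 7)/(20 - 11) ≡ 4/9 mod 47. 9⁻¹ ≡ 21 (mod 47), so λ ≡ 37.
  x = λ² - 11 - 20 = 1369 - 31 ≡ 22; y = λ·(11 - 22) - 7 ≡ 9. → (22, 9)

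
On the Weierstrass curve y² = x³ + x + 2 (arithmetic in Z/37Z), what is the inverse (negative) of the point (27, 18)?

-(27, 18) = (27, -18 mod 37) = (27, 19).

(27, 19)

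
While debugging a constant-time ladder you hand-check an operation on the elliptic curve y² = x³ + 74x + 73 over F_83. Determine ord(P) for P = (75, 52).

2P: tangent at (75, 52): λ = (3·75² + 74)/(2·52) ≡ 17/21. 21⁻¹ ≡ 4 (mod 83), so λ ≡ 17·4 ≡ 68.
  x = λ² - 75 - 75 = 4624 - 150 ≡ 75; y = λ·(75 - 75) - 52 ≡ 31. → (75, 31)
3P: (75, 31) + (75, 52): same x and y₁ ≡ -y₂, so the sum is ∞.
3P = ∞, so the order is 3.

3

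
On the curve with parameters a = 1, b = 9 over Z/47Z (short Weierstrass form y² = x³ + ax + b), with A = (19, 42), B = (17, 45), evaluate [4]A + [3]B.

First 4A:
Double-and-add on 4 = (100)₂. Start with A = (19, 42) for the leading 1-bit.
double: tangent at (19, 42): λ = (3·19² + 1)/(2·42) ≡ 3/37. 37⁻¹ ≡ 14 (mod 47), so λ ≡ 3·14 ≡ 42.
  x = λ² - 19 - 19 = 1764 - 38 ≡ 34; y = λ·(19 - 34) - 42 ≡ 33. → (34, 33)
double: tangent at (34, 33): λ = (3·34² + 1)/(2·33) ≡ 38/19. 19⁻¹ ≡ 5 (mod 47), so λ ≡ 38·5 ≡ 2.
  x = λ² - 34 - 34 = 4 - 68 ≡ 30; y = λ·(34 - 30) - 33 ≡ 22. → (30, 22)
4A = (30, 22).
Next 3B:
Repeated addition: build up to 3B.
2B: tangent at (17, 45): λ = (3·17² + 1)/(2·45) ≡ 22/43. 43⁻¹ ≡ 35 (mod 47), so λ ≡ 22·35 ≡ 18.
  x = λ² - 17 - 17 = 324 - 34 ≡ 8; y = λ·(17 - 8) - 45 ≡ 23. → (8, 23)
3B: (8, 23) + (17, 45). λ = (45 - 23)/(17 - 8) ≡ 22/9 mod 47. 9⁻¹ ≡ 21 (mod 47) since 9·21 = 189 ≡ 1, so λ ≡ 39.
  x = λ² - 8 - 17 = 1521 - 25 ≡ 39; y = λ·(8 - 39) - 23 ≡ 37. → (39, 37)
3B = (39, 37).
Finally 4A + 3B:
(30, 22) + (39, 37). λ = (37 - 22)/(39 - 30) ≡ 15/9 mod 47. 9⁻¹ ≡ 21 (mod 47) since 9·21 = 189 ≡ 1, so λ ≡ 33.
  x = λ² - 30 - 39 = 1089 - 69 ≡ 33; y = λ·(30 - 33) - 22 ≡ 20. → (33, 20)

(33, 20)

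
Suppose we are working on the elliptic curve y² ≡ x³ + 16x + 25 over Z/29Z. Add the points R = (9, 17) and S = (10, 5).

(9, 17) + (10, 5). λ = (5 - 17)/(10 - 9) ≡ 17/1 mod 29. 1⁻¹ ≡ 1 (mod 29), so λ ≡ 17.
  x = λ² - 9 - 10 = 289 - 19 ≡ 9; y = λ·(9 - 9) - 17 ≡ 12. → (9, 12)

(9, 12)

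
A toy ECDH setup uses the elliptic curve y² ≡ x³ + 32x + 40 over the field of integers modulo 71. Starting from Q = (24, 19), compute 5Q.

(22, 48)

Repeated addition: build up to 5Q.
2Q: tangent at (24, 19): λ = (3·24² + 32)/(2·19) ≡ 56/38. 38⁻¹ ≡ 43 (mod 71), so λ ≡ 56·43 ≡ 65.
  x = λ² - 24 - 24 = 4225 - 48 ≡ 59; y = λ·(24 - 59) - 19 ≡ 49. → (59, 49)
3Q: (59, 49) + (24, 19). λ = (19 - 49)/(24 - 59) ≡ 41/36 mod 71. 36⁻¹ ≡ 2 (mod 71) since 36·2 = 72 ≡ 1, so λ ≡ 11.
  x = λ² - 59 - 24 = 121 - 83 ≡ 38; y = λ·(59 - 38) - 49 ≡ 40. → (38, 40)
4Q: (38, 40) + (24, 19). λ = (19 - 40)/(24 - 38) ≡ 50/57 mod 71. 57⁻¹ ≡ 5 (mod 71), so λ ≡ 37.
  x = λ² - 38 - 24 = 1369 - 62 ≡ 29; y = λ·(38 - 29) - 40 ≡ 9. → (29, 9)
5Q: (29, 9) + (24, 19). λ = (19 - 9)/(24 - 29) ≡ 10/66 mod 71. 66⁻¹ ≡ 14 (mod 71) since 66·14 = 924 ≡ 1, so λ ≡ 69.
  x = λ² - 29 - 24 = 4761 - 53 ≡ 22; y = λ·(29 - 22) - 9 ≡ 48. → (22, 48)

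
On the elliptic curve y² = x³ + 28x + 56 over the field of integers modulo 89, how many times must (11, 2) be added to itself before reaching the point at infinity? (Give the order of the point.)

2P: tangent at (11, 2): λ = (3·11² + 28)/(2·2) ≡ 35/4. 4⁻¹ ≡ 67 (mod 89), so λ ≡ 35·67 ≡ 31.
  x = λ² - 11 - 11 = 961 - 22 ≡ 49; y = λ·(11 - 49) - 2 ≡ 66. → (49, 66)
3P: (49, 66) + (11, 2). λ = (2 - 66)/(11 - 49) ≡ 25/51 mod 89. 51⁻¹ ≡ 7 (mod 89), so λ ≡ 86.
  x = λ² - 49 - 11 = 7396 - 60 ≡ 38; y = λ·(49 - 38) - 66 ≡ 79. → (38, 79)
4P: (38, 79) + (11, 2). λ = (2 - 79)/(11 - 38) ≡ 12/62 mod 89. 62⁻¹ ≡ 56 (mod 89) since 62·56 = 3472 ≡ 1, so λ ≡ 49.
  x = λ² - 38 - 11 = 2401 - 49 ≡ 38; y = λ·(38 - 38) - 79 ≡ 10. → (38, 10)
5P: (38, 10) + (11, 2). λ = (2 - 10)/(11 - 38) ≡ 81/62 mod 89. 62⁻¹ ≡ 56 (mod 89) since 62·56 = 3472 ≡ 1, so λ ≡ 86.
  x = λ² - 38 - 11 = 7396 - 49 ≡ 49; y = λ·(38 - 49) - 10 ≡ 23. → (49, 23)
6P: (49, 23) + (11, 2). λ = (2 - 23)/(11 - 49) ≡ 68/51 mod 89. 51⁻¹ ≡ 7 (mod 89), so λ ≡ 31.
  x = λ² - 49 - 11 = 961 - 60 ≡ 11; y = λ·(49 - 11) - 23 ≡ 87. → (11, 87)
7P: (11, 87) + (11, 2): same x and y₁ ≡ -y₂, so the sum is the point at infinity.
7P = the point at infinity, so the order is 7.

7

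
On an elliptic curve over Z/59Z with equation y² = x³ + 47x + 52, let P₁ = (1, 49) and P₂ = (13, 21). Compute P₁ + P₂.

(57, 3)

(1, 49) + (13, 21). λ = (21 - 49)/(13 - 1) ≡ 31/12 mod 59. 12⁻¹ ≡ 5 (mod 59), so λ ≡ 37.
  x = λ² - 1 - 13 = 1369 - 14 ≡ 57; y = λ·(1 - 57) - 49 ≡ 3. → (57, 3)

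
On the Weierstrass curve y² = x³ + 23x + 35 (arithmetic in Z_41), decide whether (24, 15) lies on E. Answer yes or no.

yes

y² = 15² ≡ 20; x³ + 23x + 35 = 14411 ≡ 20 (mod 41). 20 = 20.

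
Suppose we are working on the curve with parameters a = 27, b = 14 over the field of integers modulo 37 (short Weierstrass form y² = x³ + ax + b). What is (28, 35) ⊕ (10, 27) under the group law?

(28, 35) + (10, 27). λ = (27 - 35)/(10 - 28) ≡ 29/19 mod 37. 19⁻¹ ≡ 2 (mod 37), so λ ≡ 21.
  x = λ² - 28 - 10 = 441 - 38 ≡ 33; y = λ·(28 - 33) - 35 ≡ 8. → (33, 8)

(33, 8)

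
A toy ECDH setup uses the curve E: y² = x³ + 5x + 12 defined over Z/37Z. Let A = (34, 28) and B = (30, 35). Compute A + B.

(34, 28) + (30, 35). λ = (35 - 28)/(30 - 34) ≡ 7/33 mod 37. 33⁻¹ ≡ 9 (mod 37) since 33·9 = 297 ≡ 1, so λ ≡ 26.
  x = λ² - 34 - 30 = 676 - 64 ≡ 20; y = λ·(34 - 20) - 28 ≡ 3. → (20, 3)

(20, 3)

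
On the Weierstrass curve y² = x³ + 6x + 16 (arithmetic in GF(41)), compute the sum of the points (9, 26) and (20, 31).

(9, 26) + (20, 31). λ = (31 - 26)/(20 - 9) ≡ 5/11 mod 41. 11⁻¹ ≡ 15 (mod 41) since 11·15 = 165 ≡ 1, so λ ≡ 34.
  x = λ² - 9 - 20 = 1156 - 29 ≡ 20; y = λ·(9 - 20) - 26 ≡ 10. → (20, 10)

(20, 10)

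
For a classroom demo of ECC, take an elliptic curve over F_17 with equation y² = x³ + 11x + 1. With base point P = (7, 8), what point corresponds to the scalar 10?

Double-and-add on 10 = (1010)₂. Start with P = (7, 8) for the leading 1-bit.
double: tangent at (7, 8): λ = (3·7² + 11)/(2·8) ≡ 5/16. 16⁻¹ ≡ 16 (mod 17), so λ ≡ 5·16 ≡ 12.
  x = λ² - 7 - 7 = 144 - 14 ≡ 11; y = λ·(7 - 11) - 8 ≡ 12. → (11, 12)
double: tangent at (11, 12): λ = (3·11² + 11)/(2·12) ≡ 0/7. 7⁻¹ ≡ 5 (mod 17), so λ ≡ 0·5 ≡ 0.
  x = λ² - 11 - 11 = 0 - 22 ≡ 12; y = λ·(11 - 12) - 12 ≡ 5. → (12, 5)
add P: (12, 5) + (7, 8). λ = (8 - 5)/(7 - 12) ≡ 3/12 mod 17. 12⁻¹ ≡ 10 (mod 17), so λ ≡ 13.
  x = λ² - 12 - 7 = 169 - 19 ≡ 14; y = λ·(12 - 14) - 5 ≡ 3. → (14, 3)
double: tangent at (14, 3): λ = (3·14² + 11)/(2·3) ≡ 4/6. 6⁻¹ ≡ 3 (mod 17) since 6·3 = 18 ≡ 1, so λ ≡ 4·3 ≡ 12.
  x = λ² - 14 - 14 = 144 - 28 ≡ 14; y = λ·(14 - 14) - 3 ≡ 14. → (14, 14)

(14, 14)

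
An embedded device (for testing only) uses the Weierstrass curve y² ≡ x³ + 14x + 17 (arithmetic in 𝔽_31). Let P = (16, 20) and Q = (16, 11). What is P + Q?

O

The two points share x = 16 and their y-coordinates satisfy 20 + 11 ≡ 0 (mod 31), so they are inverses. Their sum is ∞.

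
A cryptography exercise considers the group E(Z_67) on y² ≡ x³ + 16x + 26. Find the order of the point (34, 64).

2P: tangent at (34, 64): λ = (3·34² + 16)/(2·64) ≡ 0/61. 61⁻¹ ≡ 11 (mod 67), so λ ≡ 0·11 ≡ 0.
  x = λ² - 34 - 34 = 0 - 68 ≡ 66; y = λ·(34 - 66) - 64 ≡ 3. → (66, 3)
3P: (66, 3) + (34, 64). λ = (64 - 3)/(34 - 66) ≡ 61/35 mod 67. 35⁻¹ ≡ 23 (mod 67), so λ ≡ 63.
  x = λ² - 66 - 34 = 3969 - 100 ≡ 50; y = λ·(66 - 50) - 3 ≡ 0. → (50, 0)
4P: (50, 0) + (34, 64). λ = (64 - 0)/(34 - 50) ≡ 64/51 mod 67. 51⁻¹ ≡ 46 (mod 67) since 51·46 = 2346 ≡ 1, so λ ≡ 63.
  x = λ² - 50 - 34 = 3969 - 84 ≡ 66; y = λ·(50 - 66) - 0 ≡ 64. → (66, 64)
5P: (66, 64) + (34, 64). λ = (64 - 64)/(34 - 66) ≡ 0/35 mod 67. 35⁻¹ ≡ 23 (mod 67) since 35·23 = 805 ≡ 1, so λ ≡ 0.
  x = λ² - 66 - 34 = 0 - 100 ≡ 34; y = λ·(66 - 34) - 64 ≡ 3. → (34, 3)
6P: (34, 3) + (34, 64): same x and y₁ ≡ -y₂, so the sum is 𝒪.
6P = 𝒪, so the order is 6.

6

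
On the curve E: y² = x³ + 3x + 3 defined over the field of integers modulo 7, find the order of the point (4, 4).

2P: tangent at (4, 4): λ = (3·4² + 3)/(2·4) ≡ 2/1. 1⁻¹ ≡ 1 (mod 7) since 1·1 = 1 ≡ 1, so λ ≡ 2·1 ≡ 2.
  x = λ² - 4 - 4 = 4 - 8 ≡ 3; y = λ·(4 - 3) - 4 ≡ 5. → (3, 5)
3P: (3, 5) + (4, 4). λ = (4 - 5)/(4 - 3) ≡ 6/1 mod 7. 1⁻¹ ≡ 1 (mod 7) since 1·1 = 1 ≡ 1, so λ ≡ 6.
  x = λ² - 3 - 4 = 36 - 7 ≡ 1; y = λ·(3 - 1) - 5 ≡ 0. → (1, 0)
4P: (1, 0) + (4, 4). λ = (4 - 0)/(4 - 1) ≡ 4/3 mod 7. 3⁻¹ ≡ 5 (mod 7) since 3·5 = 15 ≡ 1, so λ ≡ 6.
  x = λ² - 1 - 4 = 36 - 5 ≡ 3; y = λ·(1 - 3) - 0 ≡ 2. → (3, 2)
5P: (3, 2) + (4, 4). λ = (4 - 2)/(4 - 3) ≡ 2/1 mod 7. 1⁻¹ ≡ 1 (mod 7) since 1·1 = 1 ≡ 1, so λ ≡ 2.
  x = λ² - 3 - 4 = 4 - 7 ≡ 4; y = λ·(3 - 4) - 2 ≡ 3. → (4, 3)
6P: (4, 3) + (4, 4): same x and y₁ ≡ -y₂, so the sum is ∞.
6P = ∞, so the order is 6.

6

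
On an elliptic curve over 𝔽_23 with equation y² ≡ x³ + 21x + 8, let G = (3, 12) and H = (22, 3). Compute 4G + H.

(3, 11)

First 4G:
Repeated addition: build up to 4G.
2G: tangent at (3, 12): λ = (3·3² + 21)/(2·12) ≡ 2/1. 1⁻¹ ≡ 1 (mod 23) since 1·1 = 1 ≡ 1, so λ ≡ 2·1 ≡ 2.
  x = λ² - 3 - 3 = 4 - 6 ≡ 21; y = λ·(3 - 21) - 12 ≡ 21. → (21, 21)
3G: (21, 21) + (3, 12). λ = (12 - 21)/(3 - 21) ≡ 14/5 mod 23. 5⁻¹ ≡ 14 (mod 23) since 5·14 = 70 ≡ 1, so λ ≡ 12.
  x = λ² - 21 - 3 = 144 - 24 ≡ 5; y = λ·(21 - 5) - 21 ≡ 10. → (5, 10)
4G: (5, 10) + (3, 12). λ = (12 - 10)/(3 - 5) ≡ 2/21 mod 23. 21⁻¹ ≡ 11 (mod 23), so λ ≡ 22.
  x = λ² - 5 - 3 = 484 - 8 ≡ 16; y = λ·(5 - 16) - 10 ≡ 1. → (16, 1)
4G = (16, 1).
Finally 4G + H:
(16, 1) + (22, 3). λ = (3 - 1)/(22 - 16) ≡ 2/6 mod 23. 6⁻¹ ≡ 4 (mod 23), so λ ≡ 8.
  x = λ² - 16 - 22 = 64 - 38 ≡ 3; y = λ·(16 - 3) - 1 ≡ 11. → (3, 11)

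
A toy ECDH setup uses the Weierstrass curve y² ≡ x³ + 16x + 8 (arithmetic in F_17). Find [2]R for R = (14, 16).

tangent at (14, 16): λ = (3·14² + 16)/(2·16) ≡ 9/15. 15⁻¹ ≡ 8 (mod 17) since 15·8 = 120 ≡ 1, so λ ≡ 9·8 ≡ 4.
  x = λ² - 14 - 14 = 16 - 28 ≡ 5; y = λ·(14 - 5) - 16 ≡ 3. → (5, 3)

(5, 3)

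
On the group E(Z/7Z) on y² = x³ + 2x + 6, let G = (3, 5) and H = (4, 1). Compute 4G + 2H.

(3, 5)

First 4G:
Double-and-add on 4 = (100)₂. Start with G = (3, 5) for the leading 1-bit.
double: tangent at (3, 5): λ = (3·3² + 2)/(2·5) ≡ 1/3. 3⁻¹ ≡ 5 (mod 7) since 3·5 = 15 ≡ 1, so λ ≡ 1·5 ≡ 5.
  x = λ² - 3 - 3 = 25 - 6 ≡ 5; y = λ·(3 - 5) - 5 ≡ 6. → (5, 6)
double: tangent at (5, 6): λ = (3·5² + 2)/(2·6) ≡ 0/5. 5⁻¹ ≡ 3 (mod 7), so λ ≡ 0·3 ≡ 0.
  x = λ² - 5 - 5 = 0 - 10 ≡ 4; y = λ·(5 - 4) - 6 ≡ 1. → (4, 1)
4G = (4, 1).
Next 2H:
Repeated addition: build up to 2H.
2H: tangent at (4, 1): λ = (3·4² + 2)/(2·1) ≡ 1/2. 2⁻¹ ≡ 4 (mod 7) since 2·4 = 8 ≡ 1, so λ ≡ 1·4 ≡ 4.
  x = λ² - 4 - 4 = 16 - 8 ≡ 1; y = λ·(4 - 1) - 1 ≡ 4. → (1, 4)
2H = (1, 4).
Finally 4G + 2H:
(4, 1) + (1, 4). λ = (4 - 1)/(1 - 4) ≡ 3/4 mod 7. 4⁻¹ ≡ 2 (mod 7) since 4·2 = 8 ≡ 1, so λ ≡ 6.
  x = λ² - 4 - 1 = 36 - 5 ≡ 3; y = λ·(4 - 3) - 1 ≡ 5. → (3, 5)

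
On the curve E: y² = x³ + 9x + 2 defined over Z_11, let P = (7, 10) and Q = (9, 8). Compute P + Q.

(7, 1)

(7, 10) + (9, 8). λ = (8 - 10)/(9 - 7) ≡ 9/2 mod 11. 2⁻¹ ≡ 6 (mod 11) since 2·6 = 12 ≡ 1, so λ ≡ 10.
  x = λ² - 7 - 9 = 100 - 16 ≡ 7; y = λ·(7 - 7) - 10 ≡ 1. → (7, 1)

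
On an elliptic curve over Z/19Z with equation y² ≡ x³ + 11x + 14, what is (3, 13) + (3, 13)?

tangent at (3, 13): λ = (3·3² + 11)/(2·13) ≡ 0/7. 7⁻¹ ≡ 11 (mod 19) since 7·11 = 77 ≡ 1, so λ ≡ 0·11 ≡ 0.
  x = λ² - 3 - 3 = 0 - 6 ≡ 13; y = λ·(3 - 13) - 13 ≡ 6. → (13, 6)

(13, 6)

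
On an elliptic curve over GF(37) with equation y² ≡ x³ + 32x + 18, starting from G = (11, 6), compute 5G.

(13, 35)

Double-and-add on 5 = (101)₂. Start with G = (11, 6) for the leading 1-bit.
double: tangent at (11, 6): λ = (3·11² + 32)/(2·6) ≡ 25/12. 12⁻¹ ≡ 34 (mod 37), so λ ≡ 25·34 ≡ 36.
  x = λ² - 11 - 11 = 1296 - 22 ≡ 16; y = λ·(11 - 16) - 6 ≡ 36. → (16, 36)
double: tangent at (16, 36): λ = (3·16² + 32)/(2·36) ≡ 23/35. 35⁻¹ ≡ 18 (mod 37) since 35·18 = 630 ≡ 1, so λ ≡ 23·18 ≡ 7.
  x = λ² - 16 - 16 = 49 - 32 ≡ 17; y = λ·(16 - 17) - 36 ≡ 31. → (17, 31)
add G: (17, 31) + (11, 6). λ = (6 - 31)/(11 - 17) ≡ 12/31 mod 37. 31⁻¹ ≡ 6 (mod 37), so λ ≡ 35.
  x = λ² - 17 - 11 = 1225 - 28 ≡ 13; y = λ·(17 - 13) - 31 ≡ 35. → (13, 35)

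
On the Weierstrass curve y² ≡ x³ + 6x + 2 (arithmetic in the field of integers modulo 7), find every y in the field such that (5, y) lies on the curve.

none

x³ + 6x + 2 = 157 ≡ 3 (mod 7).
3 is a non-residue mod 7; no y exists.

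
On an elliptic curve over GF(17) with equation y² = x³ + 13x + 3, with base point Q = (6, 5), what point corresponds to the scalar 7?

(6, 5)

Double-and-add on 7 = (111)₂. Start with Q = (6, 5) for the leading 1-bit.
double: tangent at (6, 5): λ = (3·6² + 13)/(2·5) ≡ 2/10. 10⁻¹ ≡ 12 (mod 17), so λ ≡ 2·12 ≡ 7.
  x = λ² - 6 - 6 = 49 - 12 ≡ 3; y = λ·(6 - 3) - 5 ≡ 16. → (3, 16)
add Q: (3, 16) + (6, 5). λ = (5 - 16)/(6 - 3) ≡ 6/3 mod 17. 3⁻¹ ≡ 6 (mod 17), so λ ≡ 2.
  x = λ² - 3 - 6 = 4 - 9 ≡ 12; y = λ·(3 - 12) - 16 ≡ 0. → (12, 0)
double: (12, 0) + (12, 0): same x and y₁ ≡ -y₂, so the sum is 𝒪.
add Q: 𝒪 + (6, 5) = (6, 5) (identity).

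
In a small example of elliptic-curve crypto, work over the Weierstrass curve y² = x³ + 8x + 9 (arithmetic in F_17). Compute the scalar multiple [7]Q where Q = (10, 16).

(2, 4)

Double-and-add on 7 = (111)₂. Start with Q = (10, 16) for the leading 1-bit.
double: tangent at (10, 16): λ = (3·10² + 8)/(2·16) ≡ 2/15. 15⁻¹ ≡ 8 (mod 17), so λ ≡ 2·8 ≡ 16.
  x = λ² - 10 - 10 = 256 - 20 ≡ 15; y = λ·(10 - 15) - 16 ≡ 6. → (15, 6)
add Q: (15, 6) + (10, 16). λ = (16 - 6)/(10 - 15) ≡ 10/12 mod 17. 12⁻¹ ≡ 10 (mod 17) since 12·10 = 120 ≡ 1, so λ ≡ 15.
  x = λ² - 15 - 10 = 225 - 25 ≡ 13; y = λ·(15 - 13) - 6 ≡ 7. → (13, 7)
double: tangent at (13, 7): λ = (3·13² + 8)/(2·7) ≡ 5/14. 14⁻¹ ≡ 11 (mod 17), so λ ≡ 5·11 ≡ 4.
  x = λ² - 13 - 13 = 16 - 26 ≡ 7; y = λ·(13 - 7) - 7 ≡ 0. → (7, 0)
add Q: (7, 0) + (10, 16). λ = (16 - 0)/(10 - 7) ≡ 16/3 mod 17. 3⁻¹ ≡ 6 (mod 17), so λ ≡ 11.
  x = λ² - 7 - 10 = 121 - 17 ≡ 2; y = λ·(7 - 2) - 0 ≡ 4. → (2, 4)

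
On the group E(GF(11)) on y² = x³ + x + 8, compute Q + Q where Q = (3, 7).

tangent at (3, 7): λ = (3·3² + 1)/(2·7) ≡ 6/3. 3⁻¹ ≡ 4 (mod 11), so λ ≡ 6·4 ≡ 2.
  x = λ² - 3 - 3 = 4 - 6 ≡ 9; y = λ·(3 - 9) - 7 ≡ 3. → (9, 3)

(9, 3)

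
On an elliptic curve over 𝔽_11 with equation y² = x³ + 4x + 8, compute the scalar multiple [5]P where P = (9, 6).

Double-and-add on 5 = (101)₂. Start with P = (9, 6) for the leading 1-bit.
double: tangent at (9, 6): λ = (3·9² + 4)/(2·6) ≡ 5/1. 1⁻¹ ≡ 1 (mod 11), so λ ≡ 5·1 ≡ 5.
  x = λ² - 9 - 9 = 25 - 18 ≡ 7; y = λ·(9 - 7) - 6 ≡ 4. → (7, 4)
double: tangent at (7, 4): λ = (3·7² + 4)/(2·4) ≡ 8/8. 8⁻¹ ≡ 7 (mod 11), so λ ≡ 8·7 ≡ 1.
  x = λ² - 7 - 7 = 1 - 14 ≡ 9; y = λ·(7 - 9) - 4 ≡ 5. → (9, 5)
add P: (9, 5) + (9, 6): same x and y₁ ≡ -y₂, so the sum is O.

O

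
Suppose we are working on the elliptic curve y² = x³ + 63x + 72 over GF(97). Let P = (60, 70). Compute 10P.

Double-and-add on 10 = (1010)₂. Start with P = (60, 70) for the leading 1-bit.
double: tangent at (60, 70): λ = (3·60² + 63)/(2·70) ≡ 96/43. 43⁻¹ ≡ 88 (mod 97) since 43·88 = 3784 ≡ 1, so λ ≡ 96·88 ≡ 9.
  x = λ² - 60 - 60 = 81 - 120 ≡ 58; y = λ·(60 - 58) - 70 ≡ 45. → (58, 45)
double: tangent at (58, 45): λ = (3·58² + 63)/(2·45) ≡ 67/90. 90⁻¹ ≡ 83 (mod 97), so λ ≡ 67·83 ≡ 32.
  x = λ² - 58 - 58 = 1024 - 116 ≡ 35; y = λ·(58 - 35) - 45 ≡ 12. → (35, 12)
add P: (35, 12) + (60, 70). λ = (70 - 12)/(60 - 35) ≡ 58/25 mod 97. 25⁻¹ ≡ 66 (mod 97), so λ ≡ 45.
  x = λ² - 35 - 60 = 2025 - 95 ≡ 87; y = λ·(35 - 87) - 12 ≡ 73. → (87, 73)
double: tangent at (87, 73): λ = (3·87² + 63)/(2·73) ≡ 72/49. 49⁻¹ ≡ 2 (mod 97), so λ ≡ 72·2 ≡ 47.
  x = λ² - 87 - 87 = 2209 - 174 ≡ 95; y = λ·(87 - 95) - 73 ≡ 36. → (95, 36)

(95, 36)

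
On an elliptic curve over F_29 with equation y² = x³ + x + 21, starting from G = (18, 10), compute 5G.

(18, 19)

Repeated addition: build up to 5G.
2G: tangent at (18, 10): λ = (3·18² + 1)/(2·10) ≡ 16/20. 20⁻¹ ≡ 16 (mod 29) since 20·16 = 320 ≡ 1, so λ ≡ 16·16 ≡ 24.
  x = λ² - 18 - 18 = 576 - 36 ≡ 18; y = λ·(18 - 18) - 10 ≡ 19. → (18, 19)
3G: (18, 19) + (18, 10): same x and y₁ ≡ -y₂, so the sum is the point at infinity.
4G: the point at infinity + (18, 10) = (18, 10) (identity).
5G: tangent at (18, 10): λ = (3·18² + 1)/(2·10) ≡ 16/20. 20⁻¹ ≡ 16 (mod 29), so λ ≡ 16·16 ≡ 24.
  x = λ² - 18 - 18 = 576 - 36 ≡ 18; y = λ·(18 - 18) - 10 ≡ 19. → (18, 19)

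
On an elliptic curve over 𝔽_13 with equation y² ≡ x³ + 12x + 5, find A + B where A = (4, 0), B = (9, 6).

(3, 9)

(4, 0) + (9, 6). λ = (6 - 0)/(9 - 4) ≡ 6/5 mod 13. 5⁻¹ ≡ 8 (mod 13), so λ ≡ 9.
  x = λ² - 4 - 9 = 81 - 13 ≡ 3; y = λ·(4 - 3) - 0 ≡ 9. → (3, 9)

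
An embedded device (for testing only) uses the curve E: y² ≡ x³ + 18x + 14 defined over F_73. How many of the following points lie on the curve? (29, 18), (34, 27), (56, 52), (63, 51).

2

(29, 18): 18² ≡ 32, rhs ≡ 32 → on.
(34, 27): 27² ≡ 72, rhs ≡ 72 → on.
(56, 52): 52² ≡ 3, rhs ≡ 51 → off.
(63, 51): 51² ≡ 46, rhs ≡ 2 → off.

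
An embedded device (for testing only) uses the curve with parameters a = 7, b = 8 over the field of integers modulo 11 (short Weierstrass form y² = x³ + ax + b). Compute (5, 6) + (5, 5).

O

The two points share x = 5 and their y-coordinates satisfy 6 + 5 ≡ 0 (mod 11), so they are inverses. Their sum is O.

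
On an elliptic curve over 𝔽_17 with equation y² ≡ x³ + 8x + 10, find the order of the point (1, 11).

11

2P: tangent at (1, 11): λ = (3·1² + 8)/(2·11) ≡ 11/5. 5⁻¹ ≡ 7 (mod 17), so λ ≡ 11·7 ≡ 9.
  x = λ² - 1 - 1 = 81 - 2 ≡ 11; y = λ·(1 - 11) - 11 ≡ 1. → (11, 1)
3P: (11, 1) + (1, 11). λ = (11 - 1)/(1 - 11) ≡ 10/7 mod 17. 7⁻¹ ≡ 5 (mod 17) since 7·5 = 35 ≡ 1, so λ ≡ 16.
  x = λ² - 11 - 1 = 256 - 12 ≡ 6; y = λ·(11 - 6) - 1 ≡ 11. → (6, 11)
4P: (6, 11) + (1, 11). λ = (11 - 11)/(1 - 6) ≡ 0/12 mod 17. 12⁻¹ ≡ 10 (mod 17) since 12·10 = 120 ≡ 1, so λ ≡ 0.
  x = λ² - 6 - 1 = 0 - 7 ≡ 10; y = λ·(6 - 10) - 11 ≡ 6. → (10, 6)
5P: (10, 6) + (1, 11). λ = (11 - 6)/(1 - 10) ≡ 5/8 mod 17. 8⁻¹ ≡ 15 (mod 17), so λ ≡ 7.
  x = λ² - 10 - 1 = 49 - 11 ≡ 4; y = λ·(10 - 4) - 6 ≡ 2. → (4, 2)
6P: (4, 2) + (1, 11). λ = (11 - 2)/(1 - 4) ≡ 9/14 mod 17. 14⁻¹ ≡ 11 (mod 17), so λ ≡ 14.
  x = λ² - 4 - 1 = 196 - 5 ≡ 4; y = λ·(4 - 4) - 2 ≡ 15. → (4, 15)
7P: (4, 15) + (1, 11). λ = (11 - 15)/(1 - 4) ≡ 13/14 mod 17. 14⁻¹ ≡ 11 (mod 17), so λ ≡ 7.
  x = λ² - 4 - 1 = 49 - 5 ≡ 10; y = λ·(4 - 10) - 15 ≡ 11. → (10, 11)
8P: (10, 11) + (1, 11). λ = (11 - 11)/(1 - 10) ≡ 0/8 mod 17. 8⁻¹ ≡ 15 (mod 17) since 8·15 = 120 ≡ 1, so λ ≡ 0.
  x = λ² - 10 - 1 = 0 - 11 ≡ 6; y = λ·(10 - 6) - 11 ≡ 6. → (6, 6)
9P: (6, 6) + (1, 11). λ = (11 - 6)/(1 - 6) ≡ 5/12 mod 17. 12⁻¹ ≡ 10 (mod 17), so λ ≡ 16.
  x = λ² - 6 - 1 = 256 - 7 ≡ 11; y = λ·(6 - 11) - 6 ≡ 16. → (11, 16)
10P: (11, 16) + (1, 11). λ = (11 - 16)/(1 - 11) ≡ 12/7 mod 17. 7⁻¹ ≡ 5 (mod 17) since 7·5 = 35 ≡ 1, so λ ≡ 9.
  x = λ² - 11 - 1 = 81 - 12 ≡ 1; y = λ·(11 - 1) - 16 ≡ 6. → (1, 6)
11P: (1, 6) + (1, 11): same x and y₁ ≡ -y₂, so the sum is the point at infinity.
11P = the point at infinity, so the order is 11.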